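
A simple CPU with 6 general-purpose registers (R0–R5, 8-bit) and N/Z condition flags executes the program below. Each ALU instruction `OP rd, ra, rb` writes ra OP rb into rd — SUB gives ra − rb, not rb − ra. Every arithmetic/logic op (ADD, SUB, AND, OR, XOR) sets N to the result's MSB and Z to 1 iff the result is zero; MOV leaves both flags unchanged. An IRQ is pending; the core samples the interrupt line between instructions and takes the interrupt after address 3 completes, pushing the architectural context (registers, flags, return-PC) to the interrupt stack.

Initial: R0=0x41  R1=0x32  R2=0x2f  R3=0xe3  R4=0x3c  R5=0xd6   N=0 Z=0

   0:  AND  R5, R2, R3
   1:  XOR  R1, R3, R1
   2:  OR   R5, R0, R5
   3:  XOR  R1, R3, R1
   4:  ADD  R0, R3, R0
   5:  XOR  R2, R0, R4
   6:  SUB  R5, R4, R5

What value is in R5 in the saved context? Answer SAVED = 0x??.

after  0: R0=0x41 R1=0x32 R2=0x2f R3=0xe3 R4=0x3c R5=0x23  N=0 Z=0
after  1: R0=0x41 R1=0xd1 R2=0x2f R3=0xe3 R4=0x3c R5=0x23  N=1 Z=0
after  2: R0=0x41 R1=0xd1 R2=0x2f R3=0xe3 R4=0x3c R5=0x63  N=0 Z=0
after  3: R0=0x41 R1=0x32 R2=0x2f R3=0xe3 R4=0x3c R5=0x63  N=0 Z=0
-- IRQ taken; context saved, return-PC = 4 --

SAVED = 0x63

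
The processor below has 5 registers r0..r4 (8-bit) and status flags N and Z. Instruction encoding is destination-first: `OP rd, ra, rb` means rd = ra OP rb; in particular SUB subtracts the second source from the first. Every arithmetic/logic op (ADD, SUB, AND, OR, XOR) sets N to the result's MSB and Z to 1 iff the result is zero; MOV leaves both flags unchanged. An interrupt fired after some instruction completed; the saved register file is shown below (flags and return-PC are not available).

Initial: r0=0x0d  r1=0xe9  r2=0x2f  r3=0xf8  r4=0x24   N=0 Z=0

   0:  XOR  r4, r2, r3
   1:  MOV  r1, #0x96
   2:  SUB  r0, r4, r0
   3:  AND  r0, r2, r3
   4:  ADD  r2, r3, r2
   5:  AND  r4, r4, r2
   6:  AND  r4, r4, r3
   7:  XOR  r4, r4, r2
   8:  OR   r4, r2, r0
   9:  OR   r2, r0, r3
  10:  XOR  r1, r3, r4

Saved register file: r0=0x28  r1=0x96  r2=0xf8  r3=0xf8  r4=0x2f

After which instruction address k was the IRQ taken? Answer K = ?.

K = 9

after  0: r0=0x0d r1=0xe9 r2=0x2f r3=0xf8 r4=0xd7  N=1 Z=0
after  1: r0=0x0d r1=0x96 r2=0x2f r3=0xf8 r4=0xd7  N=1 Z=0
after  2: r0=0xca r1=0x96 r2=0x2f r3=0xf8 r4=0xd7  N=1 Z=0
after  3: r0=0x28 r1=0x96 r2=0x2f r3=0xf8 r4=0xd7  N=0 Z=0
after  4: r0=0x28 r1=0x96 r2=0x27 r3=0xf8 r4=0xd7  N=0 Z=0
after  5: r0=0x28 r1=0x96 r2=0x27 r3=0xf8 r4=0x07  N=0 Z=0
after  6: r0=0x28 r1=0x96 r2=0x27 r3=0xf8 r4=0x00  N=0 Z=1
after  7: r0=0x28 r1=0x96 r2=0x27 r3=0xf8 r4=0x27  N=0 Z=0
after  8: r0=0x28 r1=0x96 r2=0x27 r3=0xf8 r4=0x2f  N=0 Z=0
after  9: r0=0x28 r1=0x96 r2=0xf8 r3=0xf8 r4=0x2f  N=1 Z=0
-- IRQ taken; context saved, return-PC = 10 --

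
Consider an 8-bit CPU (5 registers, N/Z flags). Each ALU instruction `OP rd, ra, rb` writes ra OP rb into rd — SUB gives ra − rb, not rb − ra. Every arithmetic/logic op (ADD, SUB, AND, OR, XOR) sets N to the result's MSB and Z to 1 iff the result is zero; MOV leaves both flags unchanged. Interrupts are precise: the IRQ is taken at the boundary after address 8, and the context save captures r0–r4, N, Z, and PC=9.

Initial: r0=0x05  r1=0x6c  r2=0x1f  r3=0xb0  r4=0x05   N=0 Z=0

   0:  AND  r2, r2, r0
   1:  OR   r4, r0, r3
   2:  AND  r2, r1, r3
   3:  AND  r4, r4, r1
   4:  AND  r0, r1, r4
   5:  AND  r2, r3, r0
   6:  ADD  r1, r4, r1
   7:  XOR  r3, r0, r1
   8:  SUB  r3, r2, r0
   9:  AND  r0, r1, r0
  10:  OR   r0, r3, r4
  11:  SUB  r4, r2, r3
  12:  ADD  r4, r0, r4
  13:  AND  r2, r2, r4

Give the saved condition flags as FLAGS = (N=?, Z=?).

after  0: r0=0x05 r1=0x6c r2=0x05 r3=0xb0 r4=0x05  N=0 Z=0
after  1: r0=0x05 r1=0x6c r2=0x05 r3=0xb0 r4=0xb5  N=1 Z=0
after  2: r0=0x05 r1=0x6c r2=0x20 r3=0xb0 r4=0xb5  N=0 Z=0
after  3: r0=0x05 r1=0x6c r2=0x20 r3=0xb0 r4=0x24  N=0 Z=0
after  4: r0=0x24 r1=0x6c r2=0x20 r3=0xb0 r4=0x24  N=0 Z=0
after  5: r0=0x24 r1=0x6c r2=0x20 r3=0xb0 r4=0x24  N=0 Z=0
after  6: r0=0x24 r1=0x90 r2=0x20 r3=0xb0 r4=0x24  N=1 Z=0
after  7: r0=0x24 r1=0x90 r2=0x20 r3=0xb4 r4=0x24  N=1 Z=0
after  8: r0=0x24 r1=0x90 r2=0x20 r3=0xfc r4=0x24  N=1 Z=0
-- IRQ taken; context saved, return-PC = 9 --

FLAGS = (N=1, Z=0)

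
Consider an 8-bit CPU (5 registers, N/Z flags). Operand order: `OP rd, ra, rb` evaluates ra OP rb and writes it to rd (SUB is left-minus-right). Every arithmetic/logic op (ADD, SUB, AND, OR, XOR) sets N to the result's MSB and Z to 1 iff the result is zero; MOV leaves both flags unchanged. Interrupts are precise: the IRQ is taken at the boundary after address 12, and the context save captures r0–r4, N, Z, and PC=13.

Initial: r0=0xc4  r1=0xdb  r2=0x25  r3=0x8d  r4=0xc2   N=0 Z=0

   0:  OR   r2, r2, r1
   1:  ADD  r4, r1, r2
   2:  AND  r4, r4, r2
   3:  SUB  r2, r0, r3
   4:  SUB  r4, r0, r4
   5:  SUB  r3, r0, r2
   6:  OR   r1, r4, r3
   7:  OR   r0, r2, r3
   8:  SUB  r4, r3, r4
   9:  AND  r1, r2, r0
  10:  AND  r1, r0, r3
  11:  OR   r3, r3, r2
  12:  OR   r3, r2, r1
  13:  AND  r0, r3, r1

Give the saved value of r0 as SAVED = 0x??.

after  0: r0=0xc4 r1=0xdb r2=0xff r3=0x8d r4=0xc2  N=1 Z=0
after  1: r0=0xc4 r1=0xdb r2=0xff r3=0x8d r4=0xda  N=1 Z=0
after  2: r0=0xc4 r1=0xdb r2=0xff r3=0x8d r4=0xda  N=1 Z=0
after  3: r0=0xc4 r1=0xdb r2=0x37 r3=0x8d r4=0xda  N=0 Z=0
after  4: r0=0xc4 r1=0xdb r2=0x37 r3=0x8d r4=0xea  N=1 Z=0
after  5: r0=0xc4 r1=0xdb r2=0x37 r3=0x8d r4=0xea  N=1 Z=0
after  6: r0=0xc4 r1=0xef r2=0x37 r3=0x8d r4=0xea  N=1 Z=0
after  7: r0=0xbf r1=0xef r2=0x37 r3=0x8d r4=0xea  N=1 Z=0
after  8: r0=0xbf r1=0xef r2=0x37 r3=0x8d r4=0xa3  N=1 Z=0
after  9: r0=0xbf r1=0x37 r2=0x37 r3=0x8d r4=0xa3  N=0 Z=0
after 10: r0=0xbf r1=0x8d r2=0x37 r3=0x8d r4=0xa3  N=1 Z=0
after 11: r0=0xbf r1=0x8d r2=0x37 r3=0xbf r4=0xa3  N=1 Z=0
after 12: r0=0xbf r1=0x8d r2=0x37 r3=0xbf r4=0xa3  N=1 Z=0
-- IRQ taken; context saved, return-PC = 13 --

SAVED = 0xbf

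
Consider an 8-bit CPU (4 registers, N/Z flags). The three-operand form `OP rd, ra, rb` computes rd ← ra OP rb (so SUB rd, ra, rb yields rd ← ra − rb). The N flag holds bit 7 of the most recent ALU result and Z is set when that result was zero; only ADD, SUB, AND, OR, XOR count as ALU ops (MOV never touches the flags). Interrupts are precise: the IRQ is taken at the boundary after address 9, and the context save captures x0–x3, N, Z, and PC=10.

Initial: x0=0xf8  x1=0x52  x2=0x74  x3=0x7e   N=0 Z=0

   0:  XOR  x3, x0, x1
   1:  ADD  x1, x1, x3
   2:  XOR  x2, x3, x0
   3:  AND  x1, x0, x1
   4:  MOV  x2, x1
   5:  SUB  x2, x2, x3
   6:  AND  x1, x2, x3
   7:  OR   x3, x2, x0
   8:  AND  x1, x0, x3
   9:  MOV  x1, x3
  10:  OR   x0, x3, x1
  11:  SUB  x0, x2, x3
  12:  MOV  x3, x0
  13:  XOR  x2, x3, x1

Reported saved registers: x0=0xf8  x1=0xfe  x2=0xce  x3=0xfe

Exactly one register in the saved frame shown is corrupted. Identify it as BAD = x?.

after  0: x0=0xf8 x1=0x52 x2=0x74 x3=0xaa  N=1 Z=0
after  1: x0=0xf8 x1=0xfc x2=0x74 x3=0xaa  N=1 Z=0
after  2: x0=0xf8 x1=0xfc x2=0x52 x3=0xaa  N=0 Z=0
after  3: x0=0xf8 x1=0xf8 x2=0x52 x3=0xaa  N=1 Z=0
after  4: x0=0xf8 x1=0xf8 x2=0xf8 x3=0xaa  N=1 Z=0
after  5: x0=0xf8 x1=0xf8 x2=0x4e x3=0xaa  N=0 Z=0
after  6: x0=0xf8 x1=0x0a x2=0x4e x3=0xaa  N=0 Z=0
after  7: x0=0xf8 x1=0x0a x2=0x4e x3=0xfe  N=1 Z=0
after  8: x0=0xf8 x1=0xf8 x2=0x4e x3=0xfe  N=1 Z=0
after  9: x0=0xf8 x1=0xfe x2=0x4e x3=0xfe  N=1 Z=0
-- IRQ taken; context saved, return-PC = 10 --
mismatch: x2: reported 0xce vs actual 0x4e

BAD = x2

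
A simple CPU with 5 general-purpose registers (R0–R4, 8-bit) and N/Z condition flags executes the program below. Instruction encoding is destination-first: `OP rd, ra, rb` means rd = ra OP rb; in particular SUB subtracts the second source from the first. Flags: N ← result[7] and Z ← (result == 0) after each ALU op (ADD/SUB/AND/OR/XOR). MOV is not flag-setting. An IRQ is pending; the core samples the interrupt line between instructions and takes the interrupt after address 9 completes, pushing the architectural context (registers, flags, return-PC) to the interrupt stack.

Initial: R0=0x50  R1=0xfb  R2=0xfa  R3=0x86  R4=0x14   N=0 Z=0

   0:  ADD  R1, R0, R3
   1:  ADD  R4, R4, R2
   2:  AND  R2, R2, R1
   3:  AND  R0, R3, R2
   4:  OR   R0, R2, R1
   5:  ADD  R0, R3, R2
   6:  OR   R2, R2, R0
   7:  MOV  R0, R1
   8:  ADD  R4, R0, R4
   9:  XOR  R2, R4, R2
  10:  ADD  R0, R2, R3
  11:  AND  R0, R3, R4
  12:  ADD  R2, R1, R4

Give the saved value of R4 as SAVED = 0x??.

SAVED = 0xe4

after  0: R0=0x50 R1=0xd6 R2=0xfa R3=0x86 R4=0x14  N=1 Z=0
after  1: R0=0x50 R1=0xd6 R2=0xfa R3=0x86 R4=0x0e  N=0 Z=0
after  2: R0=0x50 R1=0xd6 R2=0xd2 R3=0x86 R4=0x0e  N=1 Z=0
after  3: R0=0x82 R1=0xd6 R2=0xd2 R3=0x86 R4=0x0e  N=1 Z=0
after  4: R0=0xd6 R1=0xd6 R2=0xd2 R3=0x86 R4=0x0e  N=1 Z=0
after  5: R0=0x58 R1=0xd6 R2=0xd2 R3=0x86 R4=0x0e  N=0 Z=0
after  6: R0=0x58 R1=0xd6 R2=0xda R3=0x86 R4=0x0e  N=1 Z=0
after  7: R0=0xd6 R1=0xd6 R2=0xda R3=0x86 R4=0x0e  N=1 Z=0
after  8: R0=0xd6 R1=0xd6 R2=0xda R3=0x86 R4=0xe4  N=1 Z=0
after  9: R0=0xd6 R1=0xd6 R2=0x3e R3=0x86 R4=0xe4  N=0 Z=0
-- IRQ taken; context saved, return-PC = 10 --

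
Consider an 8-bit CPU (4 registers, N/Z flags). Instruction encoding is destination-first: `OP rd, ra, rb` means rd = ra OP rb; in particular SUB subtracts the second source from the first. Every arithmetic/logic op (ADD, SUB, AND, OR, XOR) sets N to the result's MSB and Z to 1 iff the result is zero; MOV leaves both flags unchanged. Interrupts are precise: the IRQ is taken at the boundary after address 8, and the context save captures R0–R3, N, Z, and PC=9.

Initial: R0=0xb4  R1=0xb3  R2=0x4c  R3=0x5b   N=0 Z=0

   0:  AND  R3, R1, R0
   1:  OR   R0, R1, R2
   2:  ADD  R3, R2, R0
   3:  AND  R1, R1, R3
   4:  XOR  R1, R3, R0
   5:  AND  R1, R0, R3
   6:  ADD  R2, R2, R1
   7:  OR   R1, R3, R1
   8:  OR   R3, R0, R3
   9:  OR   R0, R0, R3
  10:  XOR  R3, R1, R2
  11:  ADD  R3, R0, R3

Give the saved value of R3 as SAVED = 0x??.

SAVED = 0xff

after  0: R0=0xb4 R1=0xb3 R2=0x4c R3=0xb0  N=1 Z=0
after  1: R0=0xff R1=0xb3 R2=0x4c R3=0xb0  N=1 Z=0
after  2: R0=0xff R1=0xb3 R2=0x4c R3=0x4b  N=0 Z=0
after  3: R0=0xff R1=0x03 R2=0x4c R3=0x4b  N=0 Z=0
after  4: R0=0xff R1=0xb4 R2=0x4c R3=0x4b  N=1 Z=0
after  5: R0=0xff R1=0x4b R2=0x4c R3=0x4b  N=0 Z=0
after  6: R0=0xff R1=0x4b R2=0x97 R3=0x4b  N=1 Z=0
after  7: R0=0xff R1=0x4b R2=0x97 R3=0x4b  N=0 Z=0
after  8: R0=0xff R1=0x4b R2=0x97 R3=0xff  N=1 Z=0
-- IRQ taken; context saved, return-PC = 9 --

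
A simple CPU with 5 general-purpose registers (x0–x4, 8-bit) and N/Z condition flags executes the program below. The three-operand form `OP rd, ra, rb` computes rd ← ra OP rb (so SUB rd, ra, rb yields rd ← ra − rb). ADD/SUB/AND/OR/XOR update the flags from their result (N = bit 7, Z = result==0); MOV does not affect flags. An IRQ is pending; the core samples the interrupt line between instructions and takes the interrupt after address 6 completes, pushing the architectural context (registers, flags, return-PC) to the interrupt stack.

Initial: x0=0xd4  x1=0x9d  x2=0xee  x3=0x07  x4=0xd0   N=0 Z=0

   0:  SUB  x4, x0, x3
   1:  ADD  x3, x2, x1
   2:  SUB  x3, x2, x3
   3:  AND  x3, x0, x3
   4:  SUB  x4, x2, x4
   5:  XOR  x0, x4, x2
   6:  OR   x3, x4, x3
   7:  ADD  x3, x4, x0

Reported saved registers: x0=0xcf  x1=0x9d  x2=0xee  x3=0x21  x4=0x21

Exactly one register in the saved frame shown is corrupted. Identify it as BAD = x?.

BAD = x3

after  0: x0=0xd4 x1=0x9d x2=0xee x3=0x07 x4=0xcd  N=1 Z=0
after  1: x0=0xd4 x1=0x9d x2=0xee x3=0x8b x4=0xcd  N=1 Z=0
after  2: x0=0xd4 x1=0x9d x2=0xee x3=0x63 x4=0xcd  N=0 Z=0
after  3: x0=0xd4 x1=0x9d x2=0xee x3=0x40 x4=0xcd  N=0 Z=0
after  4: x0=0xd4 x1=0x9d x2=0xee x3=0x40 x4=0x21  N=0 Z=0
after  5: x0=0xcf x1=0x9d x2=0xee x3=0x40 x4=0x21  N=1 Z=0
after  6: x0=0xcf x1=0x9d x2=0xee x3=0x61 x4=0x21  N=0 Z=0
-- IRQ taken; context saved, return-PC = 7 --
mismatch: x3: reported 0x21 vs actual 0x61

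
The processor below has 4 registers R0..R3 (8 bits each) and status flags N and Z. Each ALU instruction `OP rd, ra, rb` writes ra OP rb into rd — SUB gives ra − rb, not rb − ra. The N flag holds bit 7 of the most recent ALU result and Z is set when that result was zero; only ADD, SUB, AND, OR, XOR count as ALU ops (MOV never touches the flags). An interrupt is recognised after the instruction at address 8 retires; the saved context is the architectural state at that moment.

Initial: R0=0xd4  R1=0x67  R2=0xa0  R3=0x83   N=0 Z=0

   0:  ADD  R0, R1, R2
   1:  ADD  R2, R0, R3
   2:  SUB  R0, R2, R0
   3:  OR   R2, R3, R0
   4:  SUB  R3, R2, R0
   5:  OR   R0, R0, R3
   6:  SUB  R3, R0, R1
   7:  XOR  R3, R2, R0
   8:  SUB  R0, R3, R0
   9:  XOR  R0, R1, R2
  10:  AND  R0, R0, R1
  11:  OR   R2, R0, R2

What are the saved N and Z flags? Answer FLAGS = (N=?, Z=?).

after  0: R0=0x07 R1=0x67 R2=0xa0 R3=0x83  N=0 Z=0
after  1: R0=0x07 R1=0x67 R2=0x8a R3=0x83  N=1 Z=0
after  2: R0=0x83 R1=0x67 R2=0x8a R3=0x83  N=1 Z=0
after  3: R0=0x83 R1=0x67 R2=0x83 R3=0x83  N=1 Z=0
after  4: R0=0x83 R1=0x67 R2=0x83 R3=0x00  N=0 Z=1
after  5: R0=0x83 R1=0x67 R2=0x83 R3=0x00  N=1 Z=0
after  6: R0=0x83 R1=0x67 R2=0x83 R3=0x1c  N=0 Z=0
after  7: R0=0x83 R1=0x67 R2=0x83 R3=0x00  N=0 Z=1
after  8: R0=0x7d R1=0x67 R2=0x83 R3=0x00  N=0 Z=0
-- IRQ taken; context saved, return-PC = 9 --

FLAGS = (N=0, Z=0)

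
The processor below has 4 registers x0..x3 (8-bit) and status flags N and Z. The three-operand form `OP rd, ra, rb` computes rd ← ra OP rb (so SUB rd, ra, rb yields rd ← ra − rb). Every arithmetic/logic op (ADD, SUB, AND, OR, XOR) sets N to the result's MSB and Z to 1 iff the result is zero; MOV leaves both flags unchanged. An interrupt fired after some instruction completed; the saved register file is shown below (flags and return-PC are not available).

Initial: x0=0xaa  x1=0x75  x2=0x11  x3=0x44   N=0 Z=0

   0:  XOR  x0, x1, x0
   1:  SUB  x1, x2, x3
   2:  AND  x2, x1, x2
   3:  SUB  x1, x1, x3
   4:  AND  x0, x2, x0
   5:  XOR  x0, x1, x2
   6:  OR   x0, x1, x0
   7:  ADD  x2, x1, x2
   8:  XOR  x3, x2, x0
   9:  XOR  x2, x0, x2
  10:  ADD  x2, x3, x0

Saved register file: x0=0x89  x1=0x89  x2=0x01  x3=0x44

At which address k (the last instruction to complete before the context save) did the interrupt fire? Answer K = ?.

after  0: x0=0xdf x1=0x75 x2=0x11 x3=0x44  N=1 Z=0
after  1: x0=0xdf x1=0xcd x2=0x11 x3=0x44  N=1 Z=0
after  2: x0=0xdf x1=0xcd x2=0x01 x3=0x44  N=0 Z=0
after  3: x0=0xdf x1=0x89 x2=0x01 x3=0x44  N=1 Z=0
after  4: x0=0x01 x1=0x89 x2=0x01 x3=0x44  N=0 Z=0
after  5: x0=0x88 x1=0x89 x2=0x01 x3=0x44  N=1 Z=0
after  6: x0=0x89 x1=0x89 x2=0x01 x3=0x44  N=1 Z=0
-- IRQ taken; context saved, return-PC = 7 --

K = 6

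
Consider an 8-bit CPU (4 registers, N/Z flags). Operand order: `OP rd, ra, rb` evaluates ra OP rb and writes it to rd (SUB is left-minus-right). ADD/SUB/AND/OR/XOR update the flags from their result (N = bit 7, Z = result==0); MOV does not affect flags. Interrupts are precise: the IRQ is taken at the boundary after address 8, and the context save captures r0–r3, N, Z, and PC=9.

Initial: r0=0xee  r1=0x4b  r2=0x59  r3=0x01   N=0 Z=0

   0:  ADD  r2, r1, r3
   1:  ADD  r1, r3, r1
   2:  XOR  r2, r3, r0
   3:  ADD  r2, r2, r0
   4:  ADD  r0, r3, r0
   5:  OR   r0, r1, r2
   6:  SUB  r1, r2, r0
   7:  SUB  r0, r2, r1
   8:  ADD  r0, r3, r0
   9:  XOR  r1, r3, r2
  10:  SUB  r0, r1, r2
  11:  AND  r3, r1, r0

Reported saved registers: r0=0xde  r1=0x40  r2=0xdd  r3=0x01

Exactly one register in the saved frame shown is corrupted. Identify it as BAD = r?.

after  0: r0=0xee r1=0x4b r2=0x4c r3=0x01  N=0 Z=0
after  1: r0=0xee r1=0x4c r2=0x4c r3=0x01  N=0 Z=0
after  2: r0=0xee r1=0x4c r2=0xef r3=0x01  N=1 Z=0
after  3: r0=0xee r1=0x4c r2=0xdd r3=0x01  N=1 Z=0
after  4: r0=0xef r1=0x4c r2=0xdd r3=0x01  N=1 Z=0
after  5: r0=0xdd r1=0x4c r2=0xdd r3=0x01  N=1 Z=0
after  6: r0=0xdd r1=0x00 r2=0xdd r3=0x01  N=0 Z=1
after  7: r0=0xdd r1=0x00 r2=0xdd r3=0x01  N=1 Z=0
after  8: r0=0xde r1=0x00 r2=0xdd r3=0x01  N=1 Z=0
-- IRQ taken; context saved, return-PC = 9 --
mismatch: r1: reported 0x40 vs actual 0x00

BAD = r1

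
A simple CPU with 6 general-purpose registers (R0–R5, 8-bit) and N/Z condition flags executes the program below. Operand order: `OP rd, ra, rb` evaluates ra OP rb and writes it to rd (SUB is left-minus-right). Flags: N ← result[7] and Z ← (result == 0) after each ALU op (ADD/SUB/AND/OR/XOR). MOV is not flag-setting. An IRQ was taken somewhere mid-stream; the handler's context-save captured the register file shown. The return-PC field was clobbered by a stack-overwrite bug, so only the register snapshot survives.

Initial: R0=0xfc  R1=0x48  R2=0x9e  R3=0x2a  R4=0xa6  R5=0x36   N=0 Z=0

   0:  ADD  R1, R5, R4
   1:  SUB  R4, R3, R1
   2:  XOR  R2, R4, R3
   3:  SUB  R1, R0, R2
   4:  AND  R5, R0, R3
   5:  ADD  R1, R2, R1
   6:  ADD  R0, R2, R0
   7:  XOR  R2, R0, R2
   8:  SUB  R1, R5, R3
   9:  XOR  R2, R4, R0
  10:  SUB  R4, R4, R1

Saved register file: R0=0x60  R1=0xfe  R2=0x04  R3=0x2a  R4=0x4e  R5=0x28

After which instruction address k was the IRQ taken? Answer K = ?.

after  0: R0=0xfc R1=0xdc R2=0x9e R3=0x2a R4=0xa6 R5=0x36  N=1 Z=0
after  1: R0=0xfc R1=0xdc R2=0x9e R3=0x2a R4=0x4e R5=0x36  N=0 Z=0
after  2: R0=0xfc R1=0xdc R2=0x64 R3=0x2a R4=0x4e R5=0x36  N=0 Z=0
after  3: R0=0xfc R1=0x98 R2=0x64 R3=0x2a R4=0x4e R5=0x36  N=1 Z=0
after  4: R0=0xfc R1=0x98 R2=0x64 R3=0x2a R4=0x4e R5=0x28  N=0 Z=0
after  5: R0=0xfc R1=0xfc R2=0x64 R3=0x2a R4=0x4e R5=0x28  N=1 Z=0
after  6: R0=0x60 R1=0xfc R2=0x64 R3=0x2a R4=0x4e R5=0x28  N=0 Z=0
after  7: R0=0x60 R1=0xfc R2=0x04 R3=0x2a R4=0x4e R5=0x28  N=0 Z=0
after  8: R0=0x60 R1=0xfe R2=0x04 R3=0x2a R4=0x4e R5=0x28  N=1 Z=0
-- IRQ taken; context saved, return-PC = 9 --

K = 8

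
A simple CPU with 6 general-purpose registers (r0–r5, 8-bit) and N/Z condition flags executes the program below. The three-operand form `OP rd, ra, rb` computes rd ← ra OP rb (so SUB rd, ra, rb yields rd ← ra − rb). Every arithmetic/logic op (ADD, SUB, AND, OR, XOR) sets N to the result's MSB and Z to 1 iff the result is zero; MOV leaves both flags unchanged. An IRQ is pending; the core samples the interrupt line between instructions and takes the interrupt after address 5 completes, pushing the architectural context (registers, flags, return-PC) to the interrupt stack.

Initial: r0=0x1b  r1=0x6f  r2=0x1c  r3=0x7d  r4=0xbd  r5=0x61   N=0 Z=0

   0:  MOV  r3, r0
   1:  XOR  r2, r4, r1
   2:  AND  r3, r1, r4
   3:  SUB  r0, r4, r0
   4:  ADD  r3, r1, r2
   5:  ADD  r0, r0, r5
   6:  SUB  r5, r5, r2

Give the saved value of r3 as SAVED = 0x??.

SAVED = 0x41

after  0: r0=0x1b r1=0x6f r2=0x1c r3=0x1b r4=0xbd r5=0x61  N=0 Z=0
after  1: r0=0x1b r1=0x6f r2=0xd2 r3=0x1b r4=0xbd r5=0x61  N=1 Z=0
after  2: r0=0x1b r1=0x6f r2=0xd2 r3=0x2d r4=0xbd r5=0x61  N=0 Z=0
after  3: r0=0xa2 r1=0x6f r2=0xd2 r3=0x2d r4=0xbd r5=0x61  N=1 Z=0
after  4: r0=0xa2 r1=0x6f r2=0xd2 r3=0x41 r4=0xbd r5=0x61  N=0 Z=0
after  5: r0=0x03 r1=0x6f r2=0xd2 r3=0x41 r4=0xbd r5=0x61  N=0 Z=0
-- IRQ taken; context saved, return-PC = 6 --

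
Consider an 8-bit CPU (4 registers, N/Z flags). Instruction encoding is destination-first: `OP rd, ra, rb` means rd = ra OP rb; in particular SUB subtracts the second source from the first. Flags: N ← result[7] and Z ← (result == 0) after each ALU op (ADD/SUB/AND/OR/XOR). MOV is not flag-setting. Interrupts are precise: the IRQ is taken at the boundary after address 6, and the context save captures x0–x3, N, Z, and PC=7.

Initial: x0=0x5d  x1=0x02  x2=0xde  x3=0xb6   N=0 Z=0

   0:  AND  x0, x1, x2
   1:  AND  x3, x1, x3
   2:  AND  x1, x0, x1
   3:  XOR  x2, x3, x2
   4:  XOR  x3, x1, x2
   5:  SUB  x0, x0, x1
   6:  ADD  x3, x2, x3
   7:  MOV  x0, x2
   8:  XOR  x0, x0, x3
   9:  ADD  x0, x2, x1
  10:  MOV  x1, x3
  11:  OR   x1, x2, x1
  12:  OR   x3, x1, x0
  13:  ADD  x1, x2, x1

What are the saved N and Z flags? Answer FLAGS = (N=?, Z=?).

FLAGS = (N=1, Z=0)

after  0: x0=0x02 x1=0x02 x2=0xde x3=0xb6  N=0 Z=0
after  1: x0=0x02 x1=0x02 x2=0xde x3=0x02  N=0 Z=0
after  2: x0=0x02 x1=0x02 x2=0xde x3=0x02  N=0 Z=0
after  3: x0=0x02 x1=0x02 x2=0xdc x3=0x02  N=1 Z=0
after  4: x0=0x02 x1=0x02 x2=0xdc x3=0xde  N=1 Z=0
after  5: x0=0x00 x1=0x02 x2=0xdc x3=0xde  N=0 Z=1
after  6: x0=0x00 x1=0x02 x2=0xdc x3=0xba  N=1 Z=0
-- IRQ taken; context saved, return-PC = 7 --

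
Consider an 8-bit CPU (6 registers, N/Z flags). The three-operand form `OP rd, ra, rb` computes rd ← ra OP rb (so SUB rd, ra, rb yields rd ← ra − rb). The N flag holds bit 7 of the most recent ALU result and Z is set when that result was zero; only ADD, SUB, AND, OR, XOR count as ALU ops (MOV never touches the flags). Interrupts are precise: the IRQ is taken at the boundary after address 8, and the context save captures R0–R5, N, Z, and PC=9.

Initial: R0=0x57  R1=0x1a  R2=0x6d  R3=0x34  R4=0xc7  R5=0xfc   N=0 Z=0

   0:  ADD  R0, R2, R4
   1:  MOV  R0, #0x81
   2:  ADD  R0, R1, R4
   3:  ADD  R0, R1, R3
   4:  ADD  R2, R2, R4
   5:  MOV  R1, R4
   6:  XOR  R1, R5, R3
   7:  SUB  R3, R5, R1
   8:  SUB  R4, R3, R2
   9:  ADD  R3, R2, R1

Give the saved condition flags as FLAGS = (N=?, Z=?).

after  0: R0=0x34 R1=0x1a R2=0x6d R3=0x34 R4=0xc7 R5=0xfc  N=0 Z=0
after  1: R0=0x81 R1=0x1a R2=0x6d R3=0x34 R4=0xc7 R5=0xfc  N=0 Z=0
after  2: R0=0xe1 R1=0x1a R2=0x6d R3=0x34 R4=0xc7 R5=0xfc  N=1 Z=0
after  3: R0=0x4e R1=0x1a R2=0x6d R3=0x34 R4=0xc7 R5=0xfc  N=0 Z=0
after  4: R0=0x4e R1=0x1a R2=0x34 R3=0x34 R4=0xc7 R5=0xfc  N=0 Z=0
after  5: R0=0x4e R1=0xc7 R2=0x34 R3=0x34 R4=0xc7 R5=0xfc  N=0 Z=0
after  6: R0=0x4e R1=0xc8 R2=0x34 R3=0x34 R4=0xc7 R5=0xfc  N=1 Z=0
after  7: R0=0x4e R1=0xc8 R2=0x34 R3=0x34 R4=0xc7 R5=0xfc  N=0 Z=0
after  8: R0=0x4e R1=0xc8 R2=0x34 R3=0x34 R4=0x00 R5=0xfc  N=0 Z=1
-- IRQ taken; context saved, return-PC = 9 --

FLAGS = (N=0, Z=1)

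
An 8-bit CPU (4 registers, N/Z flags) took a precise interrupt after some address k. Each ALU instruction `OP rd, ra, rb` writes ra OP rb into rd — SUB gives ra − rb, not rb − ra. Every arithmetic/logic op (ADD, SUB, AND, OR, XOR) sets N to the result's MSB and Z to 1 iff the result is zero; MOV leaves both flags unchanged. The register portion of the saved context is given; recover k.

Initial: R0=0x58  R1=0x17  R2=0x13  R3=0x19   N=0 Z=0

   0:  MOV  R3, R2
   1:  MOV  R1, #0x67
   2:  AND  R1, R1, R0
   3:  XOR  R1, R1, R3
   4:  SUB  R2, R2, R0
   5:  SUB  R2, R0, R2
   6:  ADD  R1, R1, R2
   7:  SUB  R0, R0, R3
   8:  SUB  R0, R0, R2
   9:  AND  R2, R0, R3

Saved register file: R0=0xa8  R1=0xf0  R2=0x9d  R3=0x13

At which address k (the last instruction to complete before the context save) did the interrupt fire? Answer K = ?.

K = 8

after  0: R0=0x58 R1=0x17 R2=0x13 R3=0x13  N=0 Z=0
after  1: R0=0x58 R1=0x67 R2=0x13 R3=0x13  N=0 Z=0
after  2: R0=0x58 R1=0x40 R2=0x13 R3=0x13  N=0 Z=0
after  3: R0=0x58 R1=0x53 R2=0x13 R3=0x13  N=0 Z=0
after  4: R0=0x58 R1=0x53 R2=0xbb R3=0x13  N=1 Z=0
after  5: R0=0x58 R1=0x53 R2=0x9d R3=0x13  N=1 Z=0
after  6: R0=0x58 R1=0xf0 R2=0x9d R3=0x13  N=1 Z=0
after  7: R0=0x45 R1=0xf0 R2=0x9d R3=0x13  N=0 Z=0
after  8: R0=0xa8 R1=0xf0 R2=0x9d R3=0x13  N=1 Z=0
-- IRQ taken; context saved, return-PC = 9 --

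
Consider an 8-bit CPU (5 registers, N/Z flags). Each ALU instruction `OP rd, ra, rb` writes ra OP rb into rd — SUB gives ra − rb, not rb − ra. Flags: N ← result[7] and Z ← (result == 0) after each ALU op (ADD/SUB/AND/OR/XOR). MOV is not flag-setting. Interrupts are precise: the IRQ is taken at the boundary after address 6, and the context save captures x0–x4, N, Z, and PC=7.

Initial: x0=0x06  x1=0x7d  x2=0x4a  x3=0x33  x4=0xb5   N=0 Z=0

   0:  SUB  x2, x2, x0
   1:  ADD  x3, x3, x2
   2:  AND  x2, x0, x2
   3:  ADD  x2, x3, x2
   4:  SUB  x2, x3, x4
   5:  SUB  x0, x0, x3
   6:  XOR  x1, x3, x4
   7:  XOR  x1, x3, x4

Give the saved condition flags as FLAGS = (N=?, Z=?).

after  0: x0=0x06 x1=0x7d x2=0x44 x3=0x33 x4=0xb5  N=0 Z=0
after  1: x0=0x06 x1=0x7d x2=0x44 x3=0x77 x4=0xb5  N=0 Z=0
after  2: x0=0x06 x1=0x7d x2=0x04 x3=0x77 x4=0xb5  N=0 Z=0
after  3: x0=0x06 x1=0x7d x2=0x7b x3=0x77 x4=0xb5  N=0 Z=0
after  4: x0=0x06 x1=0x7d x2=0xc2 x3=0x77 x4=0xb5  N=1 Z=0
after  5: x0=0x8f x1=0x7d x2=0xc2 x3=0x77 x4=0xb5  N=1 Z=0
after  6: x0=0x8f x1=0xc2 x2=0xc2 x3=0x77 x4=0xb5  N=1 Z=0
-- IRQ taken; context saved, return-PC = 7 --

FLAGS = (N=1, Z=0)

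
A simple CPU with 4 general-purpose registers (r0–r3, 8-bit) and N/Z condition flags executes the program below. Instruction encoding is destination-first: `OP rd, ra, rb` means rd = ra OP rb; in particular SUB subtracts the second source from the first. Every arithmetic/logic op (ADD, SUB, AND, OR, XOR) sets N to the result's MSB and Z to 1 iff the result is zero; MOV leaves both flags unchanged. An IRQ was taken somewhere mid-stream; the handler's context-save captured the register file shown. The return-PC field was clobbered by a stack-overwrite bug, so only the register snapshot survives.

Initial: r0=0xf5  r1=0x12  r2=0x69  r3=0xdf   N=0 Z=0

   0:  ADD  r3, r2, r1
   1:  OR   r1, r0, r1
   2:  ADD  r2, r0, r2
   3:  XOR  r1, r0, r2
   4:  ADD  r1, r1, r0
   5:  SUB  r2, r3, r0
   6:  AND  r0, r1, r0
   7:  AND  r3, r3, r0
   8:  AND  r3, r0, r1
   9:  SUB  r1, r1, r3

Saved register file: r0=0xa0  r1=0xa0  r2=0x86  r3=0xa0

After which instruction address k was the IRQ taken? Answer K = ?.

after  0: r0=0xf5 r1=0x12 r2=0x69 r3=0x7b  N=0 Z=0
after  1: r0=0xf5 r1=0xf7 r2=0x69 r3=0x7b  N=1 Z=0
after  2: r0=0xf5 r1=0xf7 r2=0x5e r3=0x7b  N=0 Z=0
after  3: r0=0xf5 r1=0xab r2=0x5e r3=0x7b  N=1 Z=0
after  4: r0=0xf5 r1=0xa0 r2=0x5e r3=0x7b  N=1 Z=0
after  5: r0=0xf5 r1=0xa0 r2=0x86 r3=0x7b  N=1 Z=0
after  6: r0=0xa0 r1=0xa0 r2=0x86 r3=0x7b  N=1 Z=0
after  7: r0=0xa0 r1=0xa0 r2=0x86 r3=0x20  N=0 Z=0
after  8: r0=0xa0 r1=0xa0 r2=0x86 r3=0xa0  N=1 Z=0
-- IRQ taken; context saved, return-PC = 9 --

K = 8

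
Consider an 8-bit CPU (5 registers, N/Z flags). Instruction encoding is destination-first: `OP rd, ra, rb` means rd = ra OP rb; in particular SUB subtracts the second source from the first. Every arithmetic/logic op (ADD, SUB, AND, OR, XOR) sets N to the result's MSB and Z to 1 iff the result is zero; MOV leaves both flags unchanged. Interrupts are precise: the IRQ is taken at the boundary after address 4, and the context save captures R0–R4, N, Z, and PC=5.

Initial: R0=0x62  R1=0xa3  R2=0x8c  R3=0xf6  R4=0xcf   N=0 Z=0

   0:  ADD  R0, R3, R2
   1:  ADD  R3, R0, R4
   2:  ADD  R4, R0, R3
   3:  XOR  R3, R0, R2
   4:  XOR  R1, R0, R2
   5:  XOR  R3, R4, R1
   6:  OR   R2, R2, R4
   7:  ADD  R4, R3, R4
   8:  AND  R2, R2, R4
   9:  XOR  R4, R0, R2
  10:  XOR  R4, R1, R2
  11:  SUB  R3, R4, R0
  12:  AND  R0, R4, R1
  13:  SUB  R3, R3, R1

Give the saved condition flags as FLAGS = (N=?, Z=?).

after  0: R0=0x82 R1=0xa3 R2=0x8c R3=0xf6 R4=0xcf  N=1 Z=0
after  1: R0=0x82 R1=0xa3 R2=0x8c R3=0x51 R4=0xcf  N=0 Z=0
after  2: R0=0x82 R1=0xa3 R2=0x8c R3=0x51 R4=0xd3  N=1 Z=0
after  3: R0=0x82 R1=0xa3 R2=0x8c R3=0x0e R4=0xd3  N=0 Z=0
after  4: R0=0x82 R1=0x0e R2=0x8c R3=0x0e R4=0xd3  N=0 Z=0
-- IRQ taken; context saved, return-PC = 5 --

FLAGS = (N=0, Z=0)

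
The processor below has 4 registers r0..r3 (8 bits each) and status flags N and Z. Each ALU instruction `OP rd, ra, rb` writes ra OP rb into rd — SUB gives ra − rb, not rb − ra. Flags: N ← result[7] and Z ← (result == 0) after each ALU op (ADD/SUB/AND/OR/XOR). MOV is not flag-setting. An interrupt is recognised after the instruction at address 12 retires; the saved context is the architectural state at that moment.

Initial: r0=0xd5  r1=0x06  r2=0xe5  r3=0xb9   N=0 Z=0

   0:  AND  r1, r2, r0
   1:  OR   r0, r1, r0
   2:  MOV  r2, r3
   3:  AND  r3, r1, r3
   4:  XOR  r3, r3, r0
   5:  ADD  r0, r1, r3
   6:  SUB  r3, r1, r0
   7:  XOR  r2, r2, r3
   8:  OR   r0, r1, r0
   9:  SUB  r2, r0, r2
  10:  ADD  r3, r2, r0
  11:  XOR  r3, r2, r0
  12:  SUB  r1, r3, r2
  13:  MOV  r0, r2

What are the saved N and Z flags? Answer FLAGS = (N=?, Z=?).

FLAGS = (N=0, Z=0)

after  0: r0=0xd5 r1=0xc5 r2=0xe5 r3=0xb9  N=1 Z=0
after  1: r0=0xd5 r1=0xc5 r2=0xe5 r3=0xb9  N=1 Z=0
after  2: r0=0xd5 r1=0xc5 r2=0xb9 r3=0xb9  N=1 Z=0
after  3: r0=0xd5 r1=0xc5 r2=0xb9 r3=0x81  N=1 Z=0
after  4: r0=0xd5 r1=0xc5 r2=0xb9 r3=0x54  N=0 Z=0
after  5: r0=0x19 r1=0xc5 r2=0xb9 r3=0x54  N=0 Z=0
after  6: r0=0x19 r1=0xc5 r2=0xb9 r3=0xac  N=1 Z=0
after  7: r0=0x19 r1=0xc5 r2=0x15 r3=0xac  N=0 Z=0
after  8: r0=0xdd r1=0xc5 r2=0x15 r3=0xac  N=1 Z=0
after  9: r0=0xdd r1=0xc5 r2=0xc8 r3=0xac  N=1 Z=0
after 10: r0=0xdd r1=0xc5 r2=0xc8 r3=0xa5  N=1 Z=0
after 11: r0=0xdd r1=0xc5 r2=0xc8 r3=0x15  N=0 Z=0
after 12: r0=0xdd r1=0x4d r2=0xc8 r3=0x15  N=0 Z=0
-- IRQ taken; context saved, return-PC = 13 --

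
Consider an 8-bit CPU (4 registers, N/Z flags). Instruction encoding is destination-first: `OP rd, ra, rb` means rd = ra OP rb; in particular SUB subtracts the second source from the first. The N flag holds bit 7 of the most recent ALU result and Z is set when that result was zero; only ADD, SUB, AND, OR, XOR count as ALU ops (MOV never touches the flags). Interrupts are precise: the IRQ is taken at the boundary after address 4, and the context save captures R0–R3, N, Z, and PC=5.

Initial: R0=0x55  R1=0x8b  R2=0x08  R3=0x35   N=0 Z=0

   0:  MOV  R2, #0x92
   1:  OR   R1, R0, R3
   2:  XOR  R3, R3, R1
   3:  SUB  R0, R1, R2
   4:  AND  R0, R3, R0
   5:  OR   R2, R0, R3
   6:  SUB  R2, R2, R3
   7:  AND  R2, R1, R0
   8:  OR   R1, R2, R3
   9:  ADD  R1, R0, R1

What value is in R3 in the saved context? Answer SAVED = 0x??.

SAVED = 0x40

after  0: R0=0x55 R1=0x8b R2=0x92 R3=0x35  N=0 Z=0
after  1: R0=0x55 R1=0x75 R2=0x92 R3=0x35  N=0 Z=0
after  2: R0=0x55 R1=0x75 R2=0x92 R3=0x40  N=0 Z=0
after  3: R0=0xe3 R1=0x75 R2=0x92 R3=0x40  N=1 Z=0
after  4: R0=0x40 R1=0x75 R2=0x92 R3=0x40  N=0 Z=0
-- IRQ taken; context saved, return-PC = 5 --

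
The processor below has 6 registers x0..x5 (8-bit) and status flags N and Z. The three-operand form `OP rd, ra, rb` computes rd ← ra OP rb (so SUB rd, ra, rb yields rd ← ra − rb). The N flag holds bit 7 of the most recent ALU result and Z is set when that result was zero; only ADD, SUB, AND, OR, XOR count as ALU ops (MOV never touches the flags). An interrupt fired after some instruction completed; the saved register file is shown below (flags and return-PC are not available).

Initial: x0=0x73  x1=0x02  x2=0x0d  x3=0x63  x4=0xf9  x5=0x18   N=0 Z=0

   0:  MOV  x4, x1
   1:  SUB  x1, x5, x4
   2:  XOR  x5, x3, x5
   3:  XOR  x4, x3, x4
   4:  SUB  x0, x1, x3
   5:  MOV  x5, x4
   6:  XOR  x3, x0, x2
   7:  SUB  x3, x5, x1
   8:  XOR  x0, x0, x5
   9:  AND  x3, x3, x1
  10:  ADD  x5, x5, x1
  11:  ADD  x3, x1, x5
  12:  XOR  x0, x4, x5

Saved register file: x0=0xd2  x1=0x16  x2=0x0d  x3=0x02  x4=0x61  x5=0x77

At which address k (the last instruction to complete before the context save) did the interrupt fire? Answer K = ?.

after  0: x0=0x73 x1=0x02 x2=0x0d x3=0x63 x4=0x02 x5=0x18  N=0 Z=0
after  1: x0=0x73 x1=0x16 x2=0x0d x3=0x63 x4=0x02 x5=0x18  N=0 Z=0
after  2: x0=0x73 x1=0x16 x2=0x0d x3=0x63 x4=0x02 x5=0x7b  N=0 Z=0
after  3: x0=0x73 x1=0x16 x2=0x0d x3=0x63 x4=0x61 x5=0x7b  N=0 Z=0
after  4: x0=0xb3 x1=0x16 x2=0x0d x3=0x63 x4=0x61 x5=0x7b  N=1 Z=0
after  5: x0=0xb3 x1=0x16 x2=0x0d x3=0x63 x4=0x61 x5=0x61  N=1 Z=0
after  6: x0=0xb3 x1=0x16 x2=0x0d x3=0xbe x4=0x61 x5=0x61  N=1 Z=0
after  7: x0=0xb3 x1=0x16 x2=0x0d x3=0x4b x4=0x61 x5=0x61  N=0 Z=0
after  8: x0=0xd2 x1=0x16 x2=0x0d x3=0x4b x4=0x61 x5=0x61  N=1 Z=0
after  9: x0=0xd2 x1=0x16 x2=0x0d x3=0x02 x4=0x61 x5=0x61  N=0 Z=0
after 10: x0=0xd2 x1=0x16 x2=0x0d x3=0x02 x4=0x61 x5=0x77  N=0 Z=0
-- IRQ taken; context saved, return-PC = 11 --

K = 10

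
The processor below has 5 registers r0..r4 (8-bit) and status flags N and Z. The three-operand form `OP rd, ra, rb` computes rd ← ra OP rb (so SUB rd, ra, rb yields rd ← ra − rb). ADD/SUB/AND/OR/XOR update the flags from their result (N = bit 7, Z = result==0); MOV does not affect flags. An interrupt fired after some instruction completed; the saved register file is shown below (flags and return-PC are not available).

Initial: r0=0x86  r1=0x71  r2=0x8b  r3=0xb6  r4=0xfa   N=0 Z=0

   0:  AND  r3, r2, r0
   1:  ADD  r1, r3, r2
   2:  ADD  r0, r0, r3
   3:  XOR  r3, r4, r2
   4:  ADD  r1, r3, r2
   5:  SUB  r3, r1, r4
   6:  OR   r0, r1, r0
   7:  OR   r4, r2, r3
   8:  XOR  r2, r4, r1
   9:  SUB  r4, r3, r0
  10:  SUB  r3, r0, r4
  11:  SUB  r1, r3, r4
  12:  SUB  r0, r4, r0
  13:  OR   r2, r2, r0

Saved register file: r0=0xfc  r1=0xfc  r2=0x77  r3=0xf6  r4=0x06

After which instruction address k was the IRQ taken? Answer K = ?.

after  0: r0=0x86 r1=0x71 r2=0x8b r3=0x82 r4=0xfa  N=1 Z=0
after  1: r0=0x86 r1=0x0d r2=0x8b r3=0x82 r4=0xfa  N=0 Z=0
after  2: r0=0x08 r1=0x0d r2=0x8b r3=0x82 r4=0xfa  N=0 Z=0
after  3: r0=0x08 r1=0x0d r2=0x8b r3=0x71 r4=0xfa  N=0 Z=0
after  4: r0=0x08 r1=0xfc r2=0x8b r3=0x71 r4=0xfa  N=1 Z=0
after  5: r0=0x08 r1=0xfc r2=0x8b r3=0x02 r4=0xfa  N=0 Z=0
after  6: r0=0xfc r1=0xfc r2=0x8b r3=0x02 r4=0xfa  N=1 Z=0
after  7: r0=0xfc r1=0xfc r2=0x8b r3=0x02 r4=0x8b  N=1 Z=0
after  8: r0=0xfc r1=0xfc r2=0x77 r3=0x02 r4=0x8b  N=0 Z=0
after  9: r0=0xfc r1=0xfc r2=0x77 r3=0x02 r4=0x06  N=0 Z=0
after 10: r0=0xfc r1=0xfc r2=0x77 r3=0xf6 r4=0x06  N=1 Z=0
-- IRQ taken; context saved, return-PC = 11 --

K = 10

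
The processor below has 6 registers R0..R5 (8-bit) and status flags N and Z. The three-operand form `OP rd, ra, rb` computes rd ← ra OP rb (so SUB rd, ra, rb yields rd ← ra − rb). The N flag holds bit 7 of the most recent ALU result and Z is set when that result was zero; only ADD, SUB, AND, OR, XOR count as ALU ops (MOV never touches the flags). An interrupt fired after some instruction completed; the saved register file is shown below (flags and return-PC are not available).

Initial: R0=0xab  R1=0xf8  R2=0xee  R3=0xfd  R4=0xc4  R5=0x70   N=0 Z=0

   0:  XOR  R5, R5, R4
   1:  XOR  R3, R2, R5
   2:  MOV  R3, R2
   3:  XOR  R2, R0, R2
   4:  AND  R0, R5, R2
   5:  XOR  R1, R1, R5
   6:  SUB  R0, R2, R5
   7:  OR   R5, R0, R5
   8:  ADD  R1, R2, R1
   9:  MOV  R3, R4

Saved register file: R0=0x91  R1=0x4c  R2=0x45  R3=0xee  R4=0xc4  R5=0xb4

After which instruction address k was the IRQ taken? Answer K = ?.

after  0: R0=0xab R1=0xf8 R2=0xee R3=0xfd R4=0xc4 R5=0xb4  N=1 Z=0
after  1: R0=0xab R1=0xf8 R2=0xee R3=0x5a R4=0xc4 R5=0xb4  N=0 Z=0
after  2: R0=0xab R1=0xf8 R2=0xee R3=0xee R4=0xc4 R5=0xb4  N=0 Z=0
after  3: R0=0xab R1=0xf8 R2=0x45 R3=0xee R4=0xc4 R5=0xb4  N=0 Z=0
after  4: R0=0x04 R1=0xf8 R2=0x45 R3=0xee R4=0xc4 R5=0xb4  N=0 Z=0
after  5: R0=0x04 R1=0x4c R2=0x45 R3=0xee R4=0xc4 R5=0xb4  N=0 Z=0
after  6: R0=0x91 R1=0x4c R2=0x45 R3=0xee R4=0xc4 R5=0xb4  N=1 Z=0
-- IRQ taken; context saved, return-PC = 7 --

K = 6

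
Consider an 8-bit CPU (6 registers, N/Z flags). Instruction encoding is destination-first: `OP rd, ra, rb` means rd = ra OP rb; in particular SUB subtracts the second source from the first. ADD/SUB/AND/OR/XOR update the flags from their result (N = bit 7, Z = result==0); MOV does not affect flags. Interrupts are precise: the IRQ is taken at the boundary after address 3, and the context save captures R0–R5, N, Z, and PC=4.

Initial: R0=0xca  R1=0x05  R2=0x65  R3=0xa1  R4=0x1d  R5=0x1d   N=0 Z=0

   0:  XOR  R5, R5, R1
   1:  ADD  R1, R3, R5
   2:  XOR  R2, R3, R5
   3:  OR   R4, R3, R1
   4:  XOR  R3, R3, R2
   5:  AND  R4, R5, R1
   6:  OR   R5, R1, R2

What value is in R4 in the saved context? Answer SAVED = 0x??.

after  0: R0=0xca R1=0x05 R2=0x65 R3=0xa1 R4=0x1d R5=0x18  N=0 Z=0
after  1: R0=0xca R1=0xb9 R2=0x65 R3=0xa1 R4=0x1d R5=0x18  N=1 Z=0
after  2: R0=0xca R1=0xb9 R2=0xb9 R3=0xa1 R4=0x1d R5=0x18  N=1 Z=0
after  3: R0=0xca R1=0xb9 R2=0xb9 R3=0xa1 R4=0xb9 R5=0x18  N=1 Z=0
-- IRQ taken; context saved, return-PC = 4 --

SAVED = 0xb9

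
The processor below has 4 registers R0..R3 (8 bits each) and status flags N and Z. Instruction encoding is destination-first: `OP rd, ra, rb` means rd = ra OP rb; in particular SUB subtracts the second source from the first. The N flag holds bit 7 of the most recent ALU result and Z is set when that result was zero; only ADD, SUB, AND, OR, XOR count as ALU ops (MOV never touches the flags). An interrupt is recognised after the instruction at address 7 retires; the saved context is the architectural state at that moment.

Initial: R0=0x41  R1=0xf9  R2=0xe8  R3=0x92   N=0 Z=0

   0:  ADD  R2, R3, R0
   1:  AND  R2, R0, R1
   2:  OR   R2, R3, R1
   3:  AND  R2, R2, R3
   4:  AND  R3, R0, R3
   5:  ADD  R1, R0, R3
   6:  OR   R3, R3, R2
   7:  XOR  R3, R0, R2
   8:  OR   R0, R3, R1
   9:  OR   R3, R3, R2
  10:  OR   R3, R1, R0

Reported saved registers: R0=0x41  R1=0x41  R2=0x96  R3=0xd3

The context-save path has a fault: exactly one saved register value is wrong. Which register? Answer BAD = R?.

after  0: R0=0x41 R1=0xf9 R2=0xd3 R3=0x92  N=1 Z=0
after  1: R0=0x41 R1=0xf9 R2=0x41 R3=0x92  N=0 Z=0
after  2: R0=0x41 R1=0xf9 R2=0xfb R3=0x92  N=1 Z=0
after  3: R0=0x41 R1=0xf9 R2=0x92 R3=0x92  N=1 Z=0
after  4: R0=0x41 R1=0xf9 R2=0x92 R3=0x00  N=0 Z=1
after  5: R0=0x41 R1=0x41 R2=0x92 R3=0x00  N=0 Z=0
after  6: R0=0x41 R1=0x41 R2=0x92 R3=0x92  N=1 Z=0
after  7: R0=0x41 R1=0x41 R2=0x92 R3=0xd3  N=1 Z=0
-- IRQ taken; context saved, return-PC = 8 --
mismatch: R2: reported 0x96 vs actual 0x92

BAD = R2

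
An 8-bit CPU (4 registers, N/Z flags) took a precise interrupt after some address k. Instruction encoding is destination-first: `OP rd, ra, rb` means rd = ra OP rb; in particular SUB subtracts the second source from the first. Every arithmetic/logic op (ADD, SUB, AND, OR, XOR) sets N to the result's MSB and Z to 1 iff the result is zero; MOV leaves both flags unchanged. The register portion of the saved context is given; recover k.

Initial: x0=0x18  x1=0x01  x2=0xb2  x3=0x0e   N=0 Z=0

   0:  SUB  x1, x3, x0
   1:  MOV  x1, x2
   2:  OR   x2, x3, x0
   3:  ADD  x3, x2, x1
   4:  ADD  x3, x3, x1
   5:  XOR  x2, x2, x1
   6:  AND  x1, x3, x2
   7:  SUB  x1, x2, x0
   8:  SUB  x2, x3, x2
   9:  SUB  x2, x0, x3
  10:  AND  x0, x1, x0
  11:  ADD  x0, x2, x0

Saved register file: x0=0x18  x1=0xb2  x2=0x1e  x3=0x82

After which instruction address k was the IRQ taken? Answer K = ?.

K = 4

after  0: x0=0x18 x1=0xf6 x2=0xb2 x3=0x0e  N=1 Z=0
after  1: x0=0x18 x1=0xb2 x2=0xb2 x3=0x0e  N=1 Z=0
after  2: x0=0x18 x1=0xb2 x2=0x1e x3=0x0e  N=0 Z=0
after  3: x0=0x18 x1=0xb2 x2=0x1e x3=0xd0  N=1 Z=0
after  4: x0=0x18 x1=0xb2 x2=0x1e x3=0x82  N=1 Z=0
-- IRQ taken; context saved, return-PC = 5 --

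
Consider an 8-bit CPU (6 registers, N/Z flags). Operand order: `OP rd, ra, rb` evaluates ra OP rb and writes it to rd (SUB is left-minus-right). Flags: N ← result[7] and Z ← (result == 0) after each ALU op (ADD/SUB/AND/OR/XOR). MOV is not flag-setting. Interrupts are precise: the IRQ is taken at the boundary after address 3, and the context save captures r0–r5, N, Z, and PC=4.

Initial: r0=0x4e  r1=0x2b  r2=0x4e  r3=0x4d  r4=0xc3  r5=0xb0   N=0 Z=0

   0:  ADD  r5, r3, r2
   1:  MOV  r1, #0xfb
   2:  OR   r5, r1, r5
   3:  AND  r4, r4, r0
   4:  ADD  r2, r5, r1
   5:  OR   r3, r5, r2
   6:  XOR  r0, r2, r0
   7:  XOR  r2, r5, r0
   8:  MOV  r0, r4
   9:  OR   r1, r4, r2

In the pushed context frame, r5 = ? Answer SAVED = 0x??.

SAVED = 0xfb

after  0: r0=0x4e r1=0x2b r2=0x4e r3=0x4d r4=0xc3 r5=0x9b  N=1 Z=0
after  1: r0=0x4e r1=0xfb r2=0x4e r3=0x4d r4=0xc3 r5=0x9b  N=1 Z=0
after  2: r0=0x4e r1=0xfb r2=0x4e r3=0x4d r4=0xc3 r5=0xfb  N=1 Z=0
after  3: r0=0x4e r1=0xfb r2=0x4e r3=0x4d r4=0x42 r5=0xfb  N=0 Z=0
-- IRQ taken; context saved, return-PC = 4 --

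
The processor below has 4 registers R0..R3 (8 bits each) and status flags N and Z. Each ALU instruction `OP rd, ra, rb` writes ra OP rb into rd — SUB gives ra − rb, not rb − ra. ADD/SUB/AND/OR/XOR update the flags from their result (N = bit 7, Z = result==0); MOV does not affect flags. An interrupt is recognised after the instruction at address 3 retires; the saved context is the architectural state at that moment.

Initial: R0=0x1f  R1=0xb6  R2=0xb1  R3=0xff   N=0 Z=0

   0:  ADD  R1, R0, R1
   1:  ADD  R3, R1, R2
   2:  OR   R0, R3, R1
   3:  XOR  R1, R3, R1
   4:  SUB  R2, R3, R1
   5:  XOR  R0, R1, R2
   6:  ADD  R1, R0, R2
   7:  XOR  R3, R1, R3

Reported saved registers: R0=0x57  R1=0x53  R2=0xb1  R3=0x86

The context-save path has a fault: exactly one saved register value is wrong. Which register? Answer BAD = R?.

BAD = R0

after  0: R0=0x1f R1=0xd5 R2=0xb1 R3=0xff  N=1 Z=0
after  1: R0=0x1f R1=0xd5 R2=0xb1 R3=0x86  N=1 Z=0
after  2: R0=0xd7 R1=0xd5 R2=0xb1 R3=0x86  N=1 Z=0
after  3: R0=0xd7 R1=0x53 R2=0xb1 R3=0x86  N=0 Z=0
-- IRQ taken; context saved, return-PC = 4 --
mismatch: R0: reported 0x57 vs actual 0xd7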